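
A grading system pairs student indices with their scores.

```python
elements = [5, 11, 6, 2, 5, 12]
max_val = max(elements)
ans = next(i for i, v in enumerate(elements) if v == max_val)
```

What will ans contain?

Step 1: max([5, 11, 6, 2, 5, 12]) = 12.
Step 2: Find first index where value == 12:
  Index 0: 5 != 12
  Index 1: 11 != 12
  Index 2: 6 != 12
  Index 3: 2 != 12
  Index 4: 5 != 12
  Index 5: 12 == 12, found!
Therefore ans = 5.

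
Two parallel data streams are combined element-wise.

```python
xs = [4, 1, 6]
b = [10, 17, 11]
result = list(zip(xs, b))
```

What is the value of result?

Step 1: zip pairs elements at same index:
  Index 0: (4, 10)
  Index 1: (1, 17)
  Index 2: (6, 11)
Therefore result = [(4, 10), (1, 17), (6, 11)].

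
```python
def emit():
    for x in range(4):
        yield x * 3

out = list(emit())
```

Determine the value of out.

Step 1: For each x in range(4), yield x * 3:
  x=0: yield 0 * 3 = 0
  x=1: yield 1 * 3 = 3
  x=2: yield 2 * 3 = 6
  x=3: yield 3 * 3 = 9
Therefore out = [0, 3, 6, 9].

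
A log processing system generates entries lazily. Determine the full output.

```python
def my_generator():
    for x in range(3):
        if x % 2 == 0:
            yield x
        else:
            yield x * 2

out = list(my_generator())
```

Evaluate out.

Step 1: For each x in range(3), yield x if even, else x*2:
  x=0 (even): yield 0
  x=1 (odd): yield 1*2 = 2
  x=2 (even): yield 2
Therefore out = [0, 2, 2].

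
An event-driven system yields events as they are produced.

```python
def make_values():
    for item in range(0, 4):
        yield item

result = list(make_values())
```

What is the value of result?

Step 1: The generator yields each value from range(0, 4).
Step 2: list() consumes all yields: [0, 1, 2, 3].
Therefore result = [0, 1, 2, 3].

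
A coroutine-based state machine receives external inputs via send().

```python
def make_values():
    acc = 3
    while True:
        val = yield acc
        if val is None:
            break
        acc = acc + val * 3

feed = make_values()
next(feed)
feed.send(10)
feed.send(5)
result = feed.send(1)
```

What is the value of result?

Step 1: next() -> yield acc=3.
Step 2: send(10) -> val=10, acc = 3 + 10*3 = 33, yield 33.
Step 3: send(5) -> val=5, acc = 33 + 5*3 = 48, yield 48.
Step 4: send(1) -> val=1, acc = 48 + 1*3 = 51, yield 51.
Therefore result = 51.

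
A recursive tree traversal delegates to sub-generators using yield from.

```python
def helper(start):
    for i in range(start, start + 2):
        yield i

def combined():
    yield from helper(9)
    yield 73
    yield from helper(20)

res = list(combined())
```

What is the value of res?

Step 1: combined() delegates to helper(9):
  yield 9
  yield 10
Step 2: yield 73
Step 3: Delegates to helper(20):
  yield 20
  yield 21
Therefore res = [9, 10, 73, 20, 21].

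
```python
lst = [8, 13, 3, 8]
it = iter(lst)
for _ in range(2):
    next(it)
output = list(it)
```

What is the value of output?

Step 1: Create iterator over [8, 13, 3, 8].
Step 2: Advance 2 positions (consuming [8, 13]).
Step 3: list() collects remaining elements: [3, 8].
Therefore output = [3, 8].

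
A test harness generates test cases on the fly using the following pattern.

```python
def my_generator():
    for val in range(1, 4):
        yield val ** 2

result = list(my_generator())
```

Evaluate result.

Step 1: For each val in range(1, 4), yield val**2:
  val=1: yield 1**2 = 1
  val=2: yield 2**2 = 4
  val=3: yield 3**2 = 9
Therefore result = [1, 4, 9].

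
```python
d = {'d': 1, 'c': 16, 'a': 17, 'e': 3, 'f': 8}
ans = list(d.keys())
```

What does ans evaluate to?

Step 1: d.keys() returns the dictionary keys in insertion order.
Therefore ans = ['d', 'c', 'a', 'e', 'f'].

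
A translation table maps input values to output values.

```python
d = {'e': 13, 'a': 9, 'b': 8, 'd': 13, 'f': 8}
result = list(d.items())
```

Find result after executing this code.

Step 1: d.items() returns (key, value) pairs in insertion order.
Therefore result = [('e', 13), ('a', 9), ('b', 8), ('d', 13), ('f', 8)].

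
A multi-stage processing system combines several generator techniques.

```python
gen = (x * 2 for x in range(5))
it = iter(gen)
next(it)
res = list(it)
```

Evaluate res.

Step 1: Generator produces [0, 2, 4, 6, 8].
Step 2: next(it) consumes first element (0).
Step 3: list(it) collects remaining: [2, 4, 6, 8].
Therefore res = [2, 4, 6, 8].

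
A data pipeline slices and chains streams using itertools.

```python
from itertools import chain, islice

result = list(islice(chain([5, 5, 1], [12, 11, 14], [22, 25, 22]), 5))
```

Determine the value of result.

Step 1: chain([5, 5, 1], [12, 11, 14], [22, 25, 22]) = [5, 5, 1, 12, 11, 14, 22, 25, 22].
Step 2: islice takes first 5 elements: [5, 5, 1, 12, 11].
Therefore result = [5, 5, 1, 12, 11].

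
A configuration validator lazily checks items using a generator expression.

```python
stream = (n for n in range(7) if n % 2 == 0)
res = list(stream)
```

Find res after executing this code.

Step 1: Filter range(7) keeping only even values:
  n=0: even, included
  n=1: odd, excluded
  n=2: even, included
  n=3: odd, excluded
  n=4: even, included
  n=5: odd, excluded
  n=6: even, included
Therefore res = [0, 2, 4, 6].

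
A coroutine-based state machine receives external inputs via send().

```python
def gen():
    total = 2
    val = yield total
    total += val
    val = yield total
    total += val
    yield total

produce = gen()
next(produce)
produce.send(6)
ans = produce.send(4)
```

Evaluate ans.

Step 1: next() -> yield total=2.
Step 2: send(6) -> val=6, total = 2+6 = 8, yield 8.
Step 3: send(4) -> val=4, total = 8+4 = 12, yield 12.
Therefore ans = 12.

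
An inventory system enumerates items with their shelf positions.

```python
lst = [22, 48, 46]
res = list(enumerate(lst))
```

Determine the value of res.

Step 1: enumerate pairs each element with its index:
  (0, 22)
  (1, 48)
  (2, 46)
Therefore res = [(0, 22), (1, 48), (2, 46)].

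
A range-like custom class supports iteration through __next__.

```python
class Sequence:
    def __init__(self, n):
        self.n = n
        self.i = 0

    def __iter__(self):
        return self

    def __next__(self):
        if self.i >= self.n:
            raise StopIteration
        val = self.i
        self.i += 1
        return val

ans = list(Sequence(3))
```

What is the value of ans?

Step 1: Sequence(3) creates an iterator counting 0 to 2.
Step 2: list() consumes all values: [0, 1, 2].
Therefore ans = [0, 1, 2].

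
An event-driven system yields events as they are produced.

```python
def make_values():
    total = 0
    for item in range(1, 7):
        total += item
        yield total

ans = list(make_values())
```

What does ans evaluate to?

Step 1: Generator accumulates running sum:
  item=1: total = 1, yield 1
  item=2: total = 3, yield 3
  item=3: total = 6, yield 6
  item=4: total = 10, yield 10
  item=5: total = 15, yield 15
  item=6: total = 21, yield 21
Therefore ans = [1, 3, 6, 10, 15, 21].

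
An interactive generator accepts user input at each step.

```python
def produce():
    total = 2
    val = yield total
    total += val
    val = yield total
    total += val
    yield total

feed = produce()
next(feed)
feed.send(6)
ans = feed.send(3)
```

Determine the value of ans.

Step 1: next() -> yield total=2.
Step 2: send(6) -> val=6, total = 2+6 = 8, yield 8.
Step 3: send(3) -> val=3, total = 8+3 = 11, yield 11.
Therefore ans = 11.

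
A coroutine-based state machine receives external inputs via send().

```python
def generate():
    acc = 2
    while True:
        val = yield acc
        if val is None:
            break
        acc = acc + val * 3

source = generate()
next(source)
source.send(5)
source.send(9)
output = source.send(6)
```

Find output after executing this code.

Step 1: next() -> yield acc=2.
Step 2: send(5) -> val=5, acc = 2 + 5*3 = 17, yield 17.
Step 3: send(9) -> val=9, acc = 17 + 9*3 = 44, yield 44.
Step 4: send(6) -> val=6, acc = 44 + 6*3 = 62, yield 62.
Therefore output = 62.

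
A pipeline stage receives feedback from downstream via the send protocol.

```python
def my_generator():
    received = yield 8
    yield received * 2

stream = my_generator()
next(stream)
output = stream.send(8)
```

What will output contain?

Step 1: next(stream) advances to first yield, producing 8.
Step 2: send(8) resumes, received = 8.
Step 3: yield received * 2 = 8 * 2 = 16.
Therefore output = 16.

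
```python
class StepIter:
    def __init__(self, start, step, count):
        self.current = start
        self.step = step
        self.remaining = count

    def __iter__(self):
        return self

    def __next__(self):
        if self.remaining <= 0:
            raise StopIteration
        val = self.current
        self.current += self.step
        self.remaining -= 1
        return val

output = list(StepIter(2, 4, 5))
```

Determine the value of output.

Step 1: StepIter starts at 2, increments by 4, for 5 steps:
  Yield 2, then current += 4
  Yield 6, then current += 4
  Yield 10, then current += 4
  Yield 14, then current += 4
  Yield 18, then current += 4
Therefore output = [2, 6, 10, 14, 18].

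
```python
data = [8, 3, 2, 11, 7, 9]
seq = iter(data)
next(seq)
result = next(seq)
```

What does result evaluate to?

Step 1: Create iterator over [8, 3, 2, 11, 7, 9].
Step 2: next() consumes 8.
Step 3: next() returns 3.
Therefore result = 3.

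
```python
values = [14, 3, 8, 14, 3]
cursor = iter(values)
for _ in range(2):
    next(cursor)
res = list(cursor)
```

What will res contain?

Step 1: Create iterator over [14, 3, 8, 14, 3].
Step 2: Advance 2 positions (consuming [14, 3]).
Step 3: list() collects remaining elements: [8, 14, 3].
Therefore res = [8, 14, 3].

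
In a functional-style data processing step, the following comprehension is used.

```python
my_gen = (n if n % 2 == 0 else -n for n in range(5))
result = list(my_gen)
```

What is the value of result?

Step 1: For each n in range(5), yield n if even, else -n:
  n=0: even, yield 0
  n=1: odd, yield -1
  n=2: even, yield 2
  n=3: odd, yield -3
  n=4: even, yield 4
Therefore result = [0, -1, 2, -3, 4].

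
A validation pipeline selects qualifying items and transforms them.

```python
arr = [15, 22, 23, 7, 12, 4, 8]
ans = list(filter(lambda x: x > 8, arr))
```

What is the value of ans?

Step 1: Filter elements > 8:
  15: kept
  22: kept
  23: kept
  7: removed
  12: kept
  4: removed
  8: removed
Therefore ans = [15, 22, 23, 12].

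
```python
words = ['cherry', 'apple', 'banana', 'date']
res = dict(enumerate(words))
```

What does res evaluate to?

Step 1: enumerate pairs indices with words:
  0 -> 'cherry'
  1 -> 'apple'
  2 -> 'banana'
  3 -> 'date'
Therefore res = {0: 'cherry', 1: 'apple', 2: 'banana', 3: 'date'}.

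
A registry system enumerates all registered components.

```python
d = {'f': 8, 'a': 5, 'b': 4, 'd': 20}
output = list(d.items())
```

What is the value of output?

Step 1: d.items() returns (key, value) pairs in insertion order.
Therefore output = [('f', 8), ('a', 5), ('b', 4), ('d', 20)].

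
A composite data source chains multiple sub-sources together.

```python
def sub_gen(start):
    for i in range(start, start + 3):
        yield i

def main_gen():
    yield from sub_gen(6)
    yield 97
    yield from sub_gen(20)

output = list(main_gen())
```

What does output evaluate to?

Step 1: main_gen() delegates to sub_gen(6):
  yield 6
  yield 7
  yield 8
Step 2: yield 97
Step 3: Delegates to sub_gen(20):
  yield 20
  yield 21
  yield 22
Therefore output = [6, 7, 8, 97, 20, 21, 22].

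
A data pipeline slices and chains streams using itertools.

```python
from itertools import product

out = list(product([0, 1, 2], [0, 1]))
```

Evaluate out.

Step 1: product([0, 1, 2], [0, 1]) gives all pairs:
  (0, 0)
  (0, 1)
  (1, 0)
  (1, 1)
  (2, 0)
  (2, 1)
Therefore out = [(0, 0), (0, 1), (1, 0), (1, 1), (2, 0), (2, 1)].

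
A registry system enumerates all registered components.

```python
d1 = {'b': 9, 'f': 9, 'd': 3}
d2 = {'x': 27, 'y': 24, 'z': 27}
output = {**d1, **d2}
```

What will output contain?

Step 1: Merge d1 and d2 (d2 values override on key conflicts).
Step 2: d1 has keys ['b', 'f', 'd'], d2 has keys ['x', 'y', 'z'].
Therefore output = {'b': 9, 'f': 9, 'd': 3, 'x': 27, 'y': 24, 'z': 27}.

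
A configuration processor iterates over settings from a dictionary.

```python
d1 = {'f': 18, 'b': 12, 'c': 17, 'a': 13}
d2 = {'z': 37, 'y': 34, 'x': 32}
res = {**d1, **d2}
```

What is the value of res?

Step 1: Merge d1 and d2 (d2 values override on key conflicts).
Step 2: d1 has keys ['f', 'b', 'c', 'a'], d2 has keys ['z', 'y', 'x'].
Therefore res = {'f': 18, 'b': 12, 'c': 17, 'a': 13, 'z': 37, 'y': 34, 'x': 32}.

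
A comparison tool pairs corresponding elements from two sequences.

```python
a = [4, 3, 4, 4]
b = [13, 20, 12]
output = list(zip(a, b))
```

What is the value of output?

Step 1: zip stops at shortest (len(a)=4, len(b)=3):
  Index 0: (4, 13)
  Index 1: (3, 20)
  Index 2: (4, 12)
Step 2: Last element of a (4) has no pair, dropped.
Therefore output = [(4, 13), (3, 20), (4, 12)].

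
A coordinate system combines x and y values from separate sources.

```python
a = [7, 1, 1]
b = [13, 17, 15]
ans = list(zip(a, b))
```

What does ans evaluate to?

Step 1: zip pairs elements at same index:
  Index 0: (7, 13)
  Index 1: (1, 17)
  Index 2: (1, 15)
Therefore ans = [(7, 13), (1, 17), (1, 15)].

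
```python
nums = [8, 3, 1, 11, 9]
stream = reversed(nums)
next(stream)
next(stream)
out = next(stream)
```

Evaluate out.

Step 1: reversed([8, 3, 1, 11, 9]) gives iterator: [9, 11, 1, 3, 8].
Step 2: First next() = 9, second next() = 11.
Step 3: Third next() = 1.
Therefore out = 1.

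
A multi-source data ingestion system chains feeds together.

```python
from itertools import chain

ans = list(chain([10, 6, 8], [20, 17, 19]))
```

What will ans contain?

Step 1: chain() concatenates iterables: [10, 6, 8] + [20, 17, 19].
Therefore ans = [10, 6, 8, 20, 17, 19].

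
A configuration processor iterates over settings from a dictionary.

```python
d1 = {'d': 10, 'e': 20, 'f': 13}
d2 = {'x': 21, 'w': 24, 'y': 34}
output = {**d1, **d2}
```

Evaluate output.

Step 1: Merge d1 and d2 (d2 values override on key conflicts).
Step 2: d1 has keys ['d', 'e', 'f'], d2 has keys ['x', 'w', 'y'].
Therefore output = {'d': 10, 'e': 20, 'f': 13, 'x': 21, 'w': 24, 'y': 34}.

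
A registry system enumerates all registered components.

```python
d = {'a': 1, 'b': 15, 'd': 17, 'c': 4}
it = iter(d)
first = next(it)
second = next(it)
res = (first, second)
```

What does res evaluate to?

Step 1: iter(d) iterates over keys: ['a', 'b', 'd', 'c'].
Step 2: first = next(it) = 'a', second = next(it) = 'b'.
Therefore res = ('a', 'b').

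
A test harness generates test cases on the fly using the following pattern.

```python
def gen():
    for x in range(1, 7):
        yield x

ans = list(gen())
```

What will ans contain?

Step 1: The generator yields each value from range(1, 7).
Step 2: list() consumes all yields: [1, 2, 3, 4, 5, 6].
Therefore ans = [1, 2, 3, 4, 5, 6].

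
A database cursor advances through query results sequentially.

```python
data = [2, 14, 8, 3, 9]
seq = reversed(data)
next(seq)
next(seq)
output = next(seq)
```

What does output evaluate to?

Step 1: reversed([2, 14, 8, 3, 9]) gives iterator: [9, 3, 8, 14, 2].
Step 2: First next() = 9, second next() = 3.
Step 3: Third next() = 8.
Therefore output = 8.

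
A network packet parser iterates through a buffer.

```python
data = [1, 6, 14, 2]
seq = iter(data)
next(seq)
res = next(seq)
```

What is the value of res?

Step 1: Create iterator over [1, 6, 14, 2].
Step 2: next() consumes 1.
Step 3: next() returns 6.
Therefore res = 6.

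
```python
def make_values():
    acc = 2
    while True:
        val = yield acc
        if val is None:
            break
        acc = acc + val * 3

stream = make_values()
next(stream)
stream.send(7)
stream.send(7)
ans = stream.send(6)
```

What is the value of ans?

Step 1: next() -> yield acc=2.
Step 2: send(7) -> val=7, acc = 2 + 7*3 = 23, yield 23.
Step 3: send(7) -> val=7, acc = 23 + 7*3 = 44, yield 44.
Step 4: send(6) -> val=6, acc = 44 + 6*3 = 62, yield 62.
Therefore ans = 62.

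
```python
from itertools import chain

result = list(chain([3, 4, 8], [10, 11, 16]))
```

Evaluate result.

Step 1: chain() concatenates iterables: [3, 4, 8] + [10, 11, 16].
Therefore result = [3, 4, 8, 10, 11, 16].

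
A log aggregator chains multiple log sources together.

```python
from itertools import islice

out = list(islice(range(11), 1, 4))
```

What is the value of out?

Step 1: islice(range(11), 1, 4) takes elements at indices [1, 4).
Step 2: Elements: [1, 2, 3].
Therefore out = [1, 2, 3].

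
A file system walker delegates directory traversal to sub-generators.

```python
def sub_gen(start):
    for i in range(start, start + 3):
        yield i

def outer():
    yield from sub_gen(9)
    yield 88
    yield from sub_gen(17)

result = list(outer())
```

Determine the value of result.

Step 1: outer() delegates to sub_gen(9):
  yield 9
  yield 10
  yield 11
Step 2: yield 88
Step 3: Delegates to sub_gen(17):
  yield 17
  yield 18
  yield 19
Therefore result = [9, 10, 11, 88, 17, 18, 19].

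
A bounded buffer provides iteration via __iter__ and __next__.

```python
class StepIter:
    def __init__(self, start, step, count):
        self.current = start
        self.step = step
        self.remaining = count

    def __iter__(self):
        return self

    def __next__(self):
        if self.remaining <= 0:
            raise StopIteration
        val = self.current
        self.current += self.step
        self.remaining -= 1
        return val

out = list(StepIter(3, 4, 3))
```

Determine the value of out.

Step 1: StepIter starts at 3, increments by 4, for 3 steps:
  Yield 3, then current += 4
  Yield 7, then current += 4
  Yield 11, then current += 4
Therefore out = [3, 7, 11].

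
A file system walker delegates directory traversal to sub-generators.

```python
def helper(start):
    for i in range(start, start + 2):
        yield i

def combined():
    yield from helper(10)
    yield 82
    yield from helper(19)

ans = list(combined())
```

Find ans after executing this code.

Step 1: combined() delegates to helper(10):
  yield 10
  yield 11
Step 2: yield 82
Step 3: Delegates to helper(19):
  yield 19
  yield 20
Therefore ans = [10, 11, 82, 19, 20].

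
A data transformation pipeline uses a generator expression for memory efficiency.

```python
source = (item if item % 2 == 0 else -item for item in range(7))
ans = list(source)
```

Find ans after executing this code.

Step 1: For each item in range(7), yield item if even, else -item:
  item=0: even, yield 0
  item=1: odd, yield -1
  item=2: even, yield 2
  item=3: odd, yield -3
  item=4: even, yield 4
  item=5: odd, yield -5
  item=6: even, yield 6
Therefore ans = [0, -1, 2, -3, 4, -5, 6].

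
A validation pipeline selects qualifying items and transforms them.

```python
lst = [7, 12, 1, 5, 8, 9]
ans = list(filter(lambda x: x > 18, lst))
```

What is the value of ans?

Step 1: Filter elements > 18:
  7: removed
  12: removed
  1: removed
  5: removed
  8: removed
  9: removed
Therefore ans = [].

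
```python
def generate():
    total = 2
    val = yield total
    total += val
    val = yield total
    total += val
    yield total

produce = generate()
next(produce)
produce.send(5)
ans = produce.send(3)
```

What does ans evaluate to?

Step 1: next() -> yield total=2.
Step 2: send(5) -> val=5, total = 2+5 = 7, yield 7.
Step 3: send(3) -> val=3, total = 7+3 = 10, yield 10.
Therefore ans = 10.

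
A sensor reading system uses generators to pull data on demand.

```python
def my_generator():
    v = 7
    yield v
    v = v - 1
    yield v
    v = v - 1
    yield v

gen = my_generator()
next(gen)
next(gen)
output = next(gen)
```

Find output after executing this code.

Step 1: Trace through generator execution:
  Yield 1: v starts at 7, yield 7
  Yield 2: v = 7 - 1 = 6, yield 6
  Yield 3: v = 6 - 1 = 5, yield 5
Step 2: First next() gets 7, second next() gets the second value, third next() yields 5.
Therefore output = 5.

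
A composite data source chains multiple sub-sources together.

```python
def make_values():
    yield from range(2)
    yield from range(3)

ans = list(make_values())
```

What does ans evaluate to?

Step 1: Trace yields in order:
  yield 0
  yield 1
  yield 0
  yield 1
  yield 2
Therefore ans = [0, 1, 0, 1, 2].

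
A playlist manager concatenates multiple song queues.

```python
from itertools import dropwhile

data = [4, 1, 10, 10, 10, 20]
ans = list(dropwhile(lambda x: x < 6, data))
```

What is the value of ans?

Step 1: dropwhile drops elements while < 6:
  4 < 6: dropped
  1 < 6: dropped
  10: kept (dropping stopped)
Step 2: Remaining elements kept regardless of condition.
Therefore ans = [10, 10, 10, 20].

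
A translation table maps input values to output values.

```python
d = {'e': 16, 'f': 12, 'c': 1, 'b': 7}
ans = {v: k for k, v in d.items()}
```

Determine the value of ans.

Step 1: Invert dict (swap keys and values):
  'e': 16 -> 16: 'e'
  'f': 12 -> 12: 'f'
  'c': 1 -> 1: 'c'
  'b': 7 -> 7: 'b'
Therefore ans = {16: 'e', 12: 'f', 1: 'c', 7: 'b'}.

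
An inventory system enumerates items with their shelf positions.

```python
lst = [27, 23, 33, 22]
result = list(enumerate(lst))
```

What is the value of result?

Step 1: enumerate pairs each element with its index:
  (0, 27)
  (1, 23)
  (2, 33)
  (3, 22)
Therefore result = [(0, 27), (1, 23), (2, 33), (3, 22)].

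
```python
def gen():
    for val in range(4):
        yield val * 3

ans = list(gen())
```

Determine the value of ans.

Step 1: For each val in range(4), yield val * 3:
  val=0: yield 0 * 3 = 0
  val=1: yield 1 * 3 = 3
  val=2: yield 2 * 3 = 6
  val=3: yield 3 * 3 = 9
Therefore ans = [0, 3, 6, 9].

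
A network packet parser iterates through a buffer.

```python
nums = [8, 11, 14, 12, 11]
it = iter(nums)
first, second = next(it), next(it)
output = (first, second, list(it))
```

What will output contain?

Step 1: Create iterator over [8, 11, 14, 12, 11].
Step 2: first = 8, second = 11.
Step 3: Remaining elements: [14, 12, 11].
Therefore output = (8, 11, [14, 12, 11]).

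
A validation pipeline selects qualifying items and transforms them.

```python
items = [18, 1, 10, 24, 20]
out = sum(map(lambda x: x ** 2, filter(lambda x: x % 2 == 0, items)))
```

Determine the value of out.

Step 1: Filter even numbers from [18, 1, 10, 24, 20]: [18, 10, 24, 20]
Step 2: Square each: [324, 100, 576, 400]
Step 3: Sum = 1400.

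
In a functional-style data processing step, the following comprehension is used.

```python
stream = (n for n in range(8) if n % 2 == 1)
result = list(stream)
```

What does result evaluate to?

Step 1: Filter range(8) keeping only odd values:
  n=0: even, excluded
  n=1: odd, included
  n=2: even, excluded
  n=3: odd, included
  n=4: even, excluded
  n=5: odd, included
  n=6: even, excluded
  n=7: odd, included
Therefore result = [1, 3, 5, 7].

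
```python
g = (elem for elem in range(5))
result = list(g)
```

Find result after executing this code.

Step 1: Generator expression iterates range(5): [0, 1, 2, 3, 4].
Step 2: list() collects all values.
Therefore result = [0, 1, 2, 3, 4].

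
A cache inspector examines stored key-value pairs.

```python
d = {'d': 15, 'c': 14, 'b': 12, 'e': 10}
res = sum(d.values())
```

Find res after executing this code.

Step 1: d.values() = [15, 14, 12, 10].
Step 2: sum = 51.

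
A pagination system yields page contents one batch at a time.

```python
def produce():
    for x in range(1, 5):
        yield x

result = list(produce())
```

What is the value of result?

Step 1: The generator yields each value from range(1, 5).
Step 2: list() consumes all yields: [1, 2, 3, 4].
Therefore result = [1, 2, 3, 4].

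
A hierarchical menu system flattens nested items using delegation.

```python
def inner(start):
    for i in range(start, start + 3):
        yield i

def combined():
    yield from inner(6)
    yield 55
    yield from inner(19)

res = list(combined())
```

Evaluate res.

Step 1: combined() delegates to inner(6):
  yield 6
  yield 7
  yield 8
Step 2: yield 55
Step 3: Delegates to inner(19):
  yield 19
  yield 20
  yield 21
Therefore res = [6, 7, 8, 55, 19, 20, 21].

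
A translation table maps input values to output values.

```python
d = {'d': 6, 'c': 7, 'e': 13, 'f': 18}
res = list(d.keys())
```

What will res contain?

Step 1: d.keys() returns the dictionary keys in insertion order.
Therefore res = ['d', 'c', 'e', 'f'].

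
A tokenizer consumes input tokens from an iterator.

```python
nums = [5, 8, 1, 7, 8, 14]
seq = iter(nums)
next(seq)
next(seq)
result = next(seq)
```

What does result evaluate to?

Step 1: Create iterator over [5, 8, 1, 7, 8, 14].
Step 2: next() consumes 5.
Step 3: next() consumes 8.
Step 4: next() returns 1.
Therefore result = 1.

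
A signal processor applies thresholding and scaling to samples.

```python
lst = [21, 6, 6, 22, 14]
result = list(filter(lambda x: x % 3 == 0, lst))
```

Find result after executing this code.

Step 1: Filter elements divisible by 3:
  21 % 3 = 0: kept
  6 % 3 = 0: kept
  6 % 3 = 0: kept
  22 % 3 = 1: removed
  14 % 3 = 2: removed
Therefore result = [21, 6, 6].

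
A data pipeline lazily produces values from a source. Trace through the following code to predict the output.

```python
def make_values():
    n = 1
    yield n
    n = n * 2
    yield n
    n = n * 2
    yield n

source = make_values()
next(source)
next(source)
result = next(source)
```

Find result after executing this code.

Step 1: Trace through generator execution:
  Yield 1: n starts at 1, yield 1
  Yield 2: n = 1 * 2 = 2, yield 2
  Yield 3: n = 2 * 2 = 4, yield 4
Step 2: First next() gets 1, second next() gets the second value, third next() yields 4.
Therefore result = 4.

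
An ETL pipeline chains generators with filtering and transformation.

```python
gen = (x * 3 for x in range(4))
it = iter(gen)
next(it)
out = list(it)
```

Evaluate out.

Step 1: Generator produces [0, 3, 6, 9].
Step 2: next(it) consumes first element (0).
Step 3: list(it) collects remaining: [3, 6, 9].
Therefore out = [3, 6, 9].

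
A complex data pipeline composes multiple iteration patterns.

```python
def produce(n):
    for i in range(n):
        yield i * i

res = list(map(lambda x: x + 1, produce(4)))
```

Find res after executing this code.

Step 1: produce(4) yields squares: [0, 1, 4, 9].
Step 2: map adds 1 to each: [1, 2, 5, 10].
Therefore res = [1, 2, 5, 10].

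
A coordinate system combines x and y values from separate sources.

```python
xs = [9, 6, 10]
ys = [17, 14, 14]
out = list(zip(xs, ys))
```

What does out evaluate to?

Step 1: zip pairs elements at same index:
  Index 0: (9, 17)
  Index 1: (6, 14)
  Index 2: (10, 14)
Therefore out = [(9, 17), (6, 14), (10, 14)].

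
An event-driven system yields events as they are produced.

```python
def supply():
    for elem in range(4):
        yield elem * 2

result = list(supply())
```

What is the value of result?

Step 1: For each elem in range(4), yield elem * 2:
  elem=0: yield 0 * 2 = 0
  elem=1: yield 1 * 2 = 2
  elem=2: yield 2 * 2 = 4
  elem=3: yield 3 * 2 = 6
Therefore result = [0, 2, 4, 6].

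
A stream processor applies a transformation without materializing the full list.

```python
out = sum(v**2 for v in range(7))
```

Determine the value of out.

Step 1: Compute v**2 for each v in range(7):
  v=0: 0**2 = 0
  v=1: 1**2 = 1
  v=2: 2**2 = 4
  v=3: 3**2 = 9
  v=4: 4**2 = 16
  v=5: 5**2 = 25
  v=6: 6**2 = 36
Step 2: sum = 0 + 1 + 4 + 9 + 16 + 25 + 36 = 91.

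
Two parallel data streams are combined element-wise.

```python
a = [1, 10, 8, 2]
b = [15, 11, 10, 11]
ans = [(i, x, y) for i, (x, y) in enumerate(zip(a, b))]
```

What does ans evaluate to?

Step 1: enumerate(zip(a, b)) gives index with paired elements:
  i=0: (1, 15)
  i=1: (10, 11)
  i=2: (8, 10)
  i=3: (2, 11)
Therefore ans = [(0, 1, 15), (1, 10, 11), (2, 8, 10), (3, 2, 11)].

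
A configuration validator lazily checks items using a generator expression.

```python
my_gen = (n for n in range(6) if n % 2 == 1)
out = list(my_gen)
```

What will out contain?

Step 1: Filter range(6) keeping only odd values:
  n=0: even, excluded
  n=1: odd, included
  n=2: even, excluded
  n=3: odd, included
  n=4: even, excluded
  n=5: odd, included
Therefore out = [1, 3, 5].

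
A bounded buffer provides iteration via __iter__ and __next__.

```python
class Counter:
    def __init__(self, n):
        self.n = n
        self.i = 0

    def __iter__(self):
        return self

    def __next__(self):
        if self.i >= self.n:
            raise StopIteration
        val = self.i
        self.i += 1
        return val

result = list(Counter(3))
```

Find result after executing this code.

Step 1: Counter(3) creates an iterator counting 0 to 2.
Step 2: list() consumes all values: [0, 1, 2].
Therefore result = [0, 1, 2].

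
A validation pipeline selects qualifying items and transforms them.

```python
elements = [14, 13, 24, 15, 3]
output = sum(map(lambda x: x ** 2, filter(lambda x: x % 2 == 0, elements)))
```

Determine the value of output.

Step 1: Filter even numbers from [14, 13, 24, 15, 3]: [14, 24]
Step 2: Square each: [196, 576]
Step 3: Sum = 772.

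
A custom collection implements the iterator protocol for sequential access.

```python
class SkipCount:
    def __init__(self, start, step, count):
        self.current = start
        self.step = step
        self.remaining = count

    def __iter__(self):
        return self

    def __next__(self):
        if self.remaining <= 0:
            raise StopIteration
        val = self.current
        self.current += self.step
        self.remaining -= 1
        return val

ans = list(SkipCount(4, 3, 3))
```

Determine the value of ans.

Step 1: SkipCount starts at 4, increments by 3, for 3 steps:
  Yield 4, then current += 3
  Yield 7, then current += 3
  Yield 10, then current += 3
Therefore ans = [4, 7, 10].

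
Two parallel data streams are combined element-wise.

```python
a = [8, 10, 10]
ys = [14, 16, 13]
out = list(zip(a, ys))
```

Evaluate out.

Step 1: zip pairs elements at same index:
  Index 0: (8, 14)
  Index 1: (10, 16)
  Index 2: (10, 13)
Therefore out = [(8, 14), (10, 16), (10, 13)].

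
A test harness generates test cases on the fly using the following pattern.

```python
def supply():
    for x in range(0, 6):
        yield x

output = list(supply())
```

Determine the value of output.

Step 1: The generator yields each value from range(0, 6).
Step 2: list() consumes all yields: [0, 1, 2, 3, 4, 5].
Therefore output = [0, 1, 2, 3, 4, 5].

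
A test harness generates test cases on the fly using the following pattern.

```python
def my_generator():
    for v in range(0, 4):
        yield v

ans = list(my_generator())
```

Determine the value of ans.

Step 1: The generator yields each value from range(0, 4).
Step 2: list() consumes all yields: [0, 1, 2, 3].
Therefore ans = [0, 1, 2, 3].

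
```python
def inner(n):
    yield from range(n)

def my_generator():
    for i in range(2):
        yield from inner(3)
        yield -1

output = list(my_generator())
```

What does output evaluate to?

Step 1: For each i in range(2):
  i=0: yield from inner(3) -> [0, 1, 2], then yield -1
  i=1: yield from inner(3) -> [0, 1, 2], then yield -1
Therefore output = [0, 1, 2, -1, 0, 1, 2, -1].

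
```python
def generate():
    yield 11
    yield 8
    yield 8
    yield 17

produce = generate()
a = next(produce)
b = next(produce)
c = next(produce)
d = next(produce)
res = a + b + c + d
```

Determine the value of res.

Step 1: Create generator and consume all values:
  a = next(produce) = 11
  b = next(produce) = 8
  c = next(produce) = 8
  d = next(produce) = 17
Step 2: res = 11 + 8 + 8 + 17 = 44.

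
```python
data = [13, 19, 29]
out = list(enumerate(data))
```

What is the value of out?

Step 1: enumerate pairs each element with its index:
  (0, 13)
  (1, 19)
  (2, 29)
Therefore out = [(0, 13), (1, 19), (2, 29)].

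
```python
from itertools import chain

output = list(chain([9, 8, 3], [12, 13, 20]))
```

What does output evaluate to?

Step 1: chain() concatenates iterables: [9, 8, 3] + [12, 13, 20].
Therefore output = [9, 8, 3, 12, 13, 20].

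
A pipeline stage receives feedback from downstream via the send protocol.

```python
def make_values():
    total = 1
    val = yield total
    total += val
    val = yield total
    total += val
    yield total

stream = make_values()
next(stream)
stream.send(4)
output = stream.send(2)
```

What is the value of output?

Step 1: next() -> yield total=1.
Step 2: send(4) -> val=4, total = 1+4 = 5, yield 5.
Step 3: send(2) -> val=2, total = 5+2 = 7, yield 7.
Therefore output = 7.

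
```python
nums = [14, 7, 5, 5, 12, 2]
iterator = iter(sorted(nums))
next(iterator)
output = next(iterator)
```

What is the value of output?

Step 1: sorted([14, 7, 5, 5, 12, 2]) = [2, 5, 5, 7, 12, 14].
Step 2: Create iterator and skip 1 elements.
Step 3: next() returns 5.
Therefore output = 5.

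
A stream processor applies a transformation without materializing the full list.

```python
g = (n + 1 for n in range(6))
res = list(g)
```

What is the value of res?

Step 1: For each n in range(6), compute n+1:
  n=0: 0+1 = 1
  n=1: 1+1 = 2
  n=2: 2+1 = 3
  n=3: 3+1 = 4
  n=4: 4+1 = 5
  n=5: 5+1 = 6
Therefore res = [1, 2, 3, 4, 5, 6].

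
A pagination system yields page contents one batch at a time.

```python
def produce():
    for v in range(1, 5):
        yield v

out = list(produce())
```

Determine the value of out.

Step 1: The generator yields each value from range(1, 5).
Step 2: list() consumes all yields: [1, 2, 3, 4].
Therefore out = [1, 2, 3, 4].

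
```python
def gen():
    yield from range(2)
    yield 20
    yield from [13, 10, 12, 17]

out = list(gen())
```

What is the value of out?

Step 1: Trace yields in order:
  yield 0
  yield 1
  yield 20
  yield 13
  yield 10
  yield 12
  yield 17
Therefore out = [0, 1, 20, 13, 10, 12, 17].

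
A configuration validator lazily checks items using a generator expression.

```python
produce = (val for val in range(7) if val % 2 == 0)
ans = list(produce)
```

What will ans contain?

Step 1: Filter range(7) keeping only even values:
  val=0: even, included
  val=1: odd, excluded
  val=2: even, included
  val=3: odd, excluded
  val=4: even, included
  val=5: odd, excluded
  val=6: even, included
Therefore ans = [0, 2, 4, 6].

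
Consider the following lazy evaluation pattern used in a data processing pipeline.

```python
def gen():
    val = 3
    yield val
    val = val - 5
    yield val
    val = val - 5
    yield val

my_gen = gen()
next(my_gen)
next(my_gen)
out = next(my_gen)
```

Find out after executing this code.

Step 1: Trace through generator execution:
  Yield 1: val starts at 3, yield 3
  Yield 2: val = 3 - 5 = -2, yield -2
  Yield 3: val = -2 - 5 = -7, yield -7
Step 2: First next() gets 3, second next() gets the second value, third next() yields -7.
Therefore out = -7.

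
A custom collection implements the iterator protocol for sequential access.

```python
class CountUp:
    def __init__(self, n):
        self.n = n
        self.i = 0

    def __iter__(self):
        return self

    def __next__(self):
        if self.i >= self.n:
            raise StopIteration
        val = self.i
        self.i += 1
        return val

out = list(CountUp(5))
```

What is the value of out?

Step 1: CountUp(5) creates an iterator counting 0 to 4.
Step 2: list() consumes all values: [0, 1, 2, 3, 4].
Therefore out = [0, 1, 2, 3, 4].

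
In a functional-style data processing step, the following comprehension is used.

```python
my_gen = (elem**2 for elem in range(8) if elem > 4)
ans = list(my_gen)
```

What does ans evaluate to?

Step 1: For range(8), keep elem > 4, then square:
  elem=0: 0 <= 4, excluded
  elem=1: 1 <= 4, excluded
  elem=2: 2 <= 4, excluded
  elem=3: 3 <= 4, excluded
  elem=4: 4 <= 4, excluded
  elem=5: 5 > 4, yield 5**2 = 25
  elem=6: 6 > 4, yield 6**2 = 36
  elem=7: 7 > 4, yield 7**2 = 49
Therefore ans = [25, 36, 49].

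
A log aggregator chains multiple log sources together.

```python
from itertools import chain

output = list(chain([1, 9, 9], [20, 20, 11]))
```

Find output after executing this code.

Step 1: chain() concatenates iterables: [1, 9, 9] + [20, 20, 11].
Therefore output = [1, 9, 9, 20, 20, 11].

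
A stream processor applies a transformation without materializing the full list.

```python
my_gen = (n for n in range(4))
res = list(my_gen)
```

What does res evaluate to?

Step 1: Generator expression iterates range(4): [0, 1, 2, 3].
Step 2: list() collects all values.
Therefore res = [0, 1, 2, 3].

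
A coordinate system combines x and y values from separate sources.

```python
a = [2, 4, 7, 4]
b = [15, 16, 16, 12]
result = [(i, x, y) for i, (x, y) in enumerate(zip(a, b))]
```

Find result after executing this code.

Step 1: enumerate(zip(a, b)) gives index with paired elements:
  i=0: (2, 15)
  i=1: (4, 16)
  i=2: (7, 16)
  i=3: (4, 12)
Therefore result = [(0, 2, 15), (1, 4, 16), (2, 7, 16), (3, 4, 12)].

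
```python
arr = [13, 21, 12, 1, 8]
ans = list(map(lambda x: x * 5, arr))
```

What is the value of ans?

Step 1: Apply lambda x: x * 5 to each element:
  13 -> 65
  21 -> 105
  12 -> 60
  1 -> 5
  8 -> 40
Therefore ans = [65, 105, 60, 5, 40].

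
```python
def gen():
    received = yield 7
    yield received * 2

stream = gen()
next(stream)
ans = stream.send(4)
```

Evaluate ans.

Step 1: next(stream) advances to first yield, producing 7.
Step 2: send(4) resumes, received = 4.
Step 3: yield received * 2 = 4 * 2 = 8.
Therefore ans = 8.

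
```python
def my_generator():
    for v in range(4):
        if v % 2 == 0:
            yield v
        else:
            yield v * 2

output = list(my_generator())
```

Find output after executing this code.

Step 1: For each v in range(4), yield v if even, else v*2:
  v=0 (even): yield 0
  v=1 (odd): yield 1*2 = 2
  v=2 (even): yield 2
  v=3 (odd): yield 3*2 = 6
Therefore output = [0, 2, 2, 6].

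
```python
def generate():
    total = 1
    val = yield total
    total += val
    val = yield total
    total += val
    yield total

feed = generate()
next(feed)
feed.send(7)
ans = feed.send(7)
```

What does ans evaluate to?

Step 1: next() -> yield total=1.
Step 2: send(7) -> val=7, total = 1+7 = 8, yield 8.
Step 3: send(7) -> val=7, total = 8+7 = 15, yield 15.
Therefore ans = 15.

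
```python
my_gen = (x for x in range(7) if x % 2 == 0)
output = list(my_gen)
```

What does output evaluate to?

Step 1: Filter range(7) keeping only even values:
  x=0: even, included
  x=1: odd, excluded
  x=2: even, included
  x=3: odd, excluded
  x=4: even, included
  x=5: odd, excluded
  x=6: even, included
Therefore output = [0, 2, 4, 6].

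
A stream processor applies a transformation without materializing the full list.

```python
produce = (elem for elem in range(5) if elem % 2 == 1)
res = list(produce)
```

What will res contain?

Step 1: Filter range(5) keeping only odd values:
  elem=0: even, excluded
  elem=1: odd, included
  elem=2: even, excluded
  elem=3: odd, included
  elem=4: even, excluded
Therefore res = [1, 3].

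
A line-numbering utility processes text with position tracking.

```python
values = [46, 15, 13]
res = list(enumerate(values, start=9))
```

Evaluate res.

Step 1: enumerate with start=9:
  (9, 46)
  (10, 15)
  (11, 13)
Therefore res = [(9, 46), (10, 15), (11, 13)].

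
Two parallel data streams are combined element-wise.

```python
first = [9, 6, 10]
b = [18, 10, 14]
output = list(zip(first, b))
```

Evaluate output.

Step 1: zip pairs elements at same index:
  Index 0: (9, 18)
  Index 1: (6, 10)
  Index 2: (10, 14)
Therefore output = [(9, 18), (6, 10), (10, 14)].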